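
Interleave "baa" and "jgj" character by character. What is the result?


Interleaving "baa" and "jgj":
  Position 0: 'b' from first, 'j' from second => "bj"
  Position 1: 'a' from first, 'g' from second => "ag"
  Position 2: 'a' from first, 'j' from second => "aj"
Result: bjagaj

bjagaj


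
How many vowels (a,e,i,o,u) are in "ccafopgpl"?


Input: ccafopgpl
Checking each character:
  'c' at position 0: consonant
  'c' at position 1: consonant
  'a' at position 2: vowel (running total: 1)
  'f' at position 3: consonant
  'o' at position 4: vowel (running total: 2)
  'p' at position 5: consonant
  'g' at position 6: consonant
  'p' at position 7: consonant
  'l' at position 8: consonant
Total vowels: 2

2


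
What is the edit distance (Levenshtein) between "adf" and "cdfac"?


Computing edit distance: "adf" -> "cdfac"
DP table:
           c    d    f    a    c
      0    1    2    3    4    5
  a   1    1    2    3    3    4
  d   2    2    1    2    3    4
  f   3    3    2    1    2    3
Edit distance = dp[3][5] = 3

3


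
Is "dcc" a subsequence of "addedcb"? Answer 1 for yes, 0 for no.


Check if "dcc" is a subsequence of "addedcb"
Greedy scan:
  Position 0 ('a'): no match needed
  Position 1 ('d'): matches sub[0] = 'd'
  Position 2 ('d'): no match needed
  Position 3 ('e'): no match needed
  Position 4 ('d'): no match needed
  Position 5 ('c'): matches sub[1] = 'c'
  Position 6 ('b'): no match needed
Only matched 2/3 characters => not a subsequence

0


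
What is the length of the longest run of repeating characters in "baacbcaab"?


Input: "baacbcaab"
Scanning for longest run:
  Position 1 ('a'): new char, reset run to 1
  Position 2 ('a'): continues run of 'a', length=2
  Position 3 ('c'): new char, reset run to 1
  Position 4 ('b'): new char, reset run to 1
  Position 5 ('c'): new char, reset run to 1
  Position 6 ('a'): new char, reset run to 1
  Position 7 ('a'): continues run of 'a', length=2
  Position 8 ('b'): new char, reset run to 1
Longest run: 'a' with length 2

2


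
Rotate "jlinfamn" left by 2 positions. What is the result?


Input: "jlinfamn", rotate left by 2
First 2 characters: "jl"
Remaining characters: "infamn"
Concatenate remaining + first: "infamn" + "jl" = "infamnjl"

infamnjl


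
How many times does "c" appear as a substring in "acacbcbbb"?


Searching for "c" in "acacbcbbb"
Scanning each position:
  Position 0: "a" => no
  Position 1: "c" => MATCH
  Position 2: "a" => no
  Position 3: "c" => MATCH
  Position 4: "b" => no
  Position 5: "c" => MATCH
  Position 6: "b" => no
  Position 7: "b" => no
  Position 8: "b" => no
Total occurrences: 3

3


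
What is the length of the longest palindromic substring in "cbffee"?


Input: "cbffee"
Checking substrings for palindromes:
  [2:4] "ff" (len 2) => palindrome
  [4:6] "ee" (len 2) => palindrome
Longest palindromic substring: "ff" with length 2

2


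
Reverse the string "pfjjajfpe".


Input: pfjjajfpe
Reading characters right to left:
  Position 8: 'e'
  Position 7: 'p'
  Position 6: 'f'
  Position 5: 'j'
  Position 4: 'a'
  Position 3: 'j'
  Position 2: 'j'
  Position 1: 'f'
  Position 0: 'p'
Reversed: epfjajjfp

epfjajjfp


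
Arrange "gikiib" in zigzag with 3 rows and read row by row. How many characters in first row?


Zigzag "gikiib" into 3 rows:
Placing characters:
  'g' => row 0
  'i' => row 1
  'k' => row 2
  'i' => row 1
  'i' => row 0
  'b' => row 1
Rows:
  Row 0: "gi"
  Row 1: "iib"
  Row 2: "k"
First row length: 2

2


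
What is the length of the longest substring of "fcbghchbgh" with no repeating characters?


Input: "fcbghchbgh"
Sliding window (track last position of each char):
  Position 0 ('f'): window [0,0] length 1 -- new best
  Position 1 ('c'): window [0,1] length 2 -- new best
  Position 2 ('b'): window [0,2] length 3 -- new best
  Position 3 ('g'): window [0,3] length 4 -- new best
  Position 4 ('h'): window [0,4] length 5 -- new best
  Position 5 ('c'): repeat (last at 1), move window start to 2
  Position 5 ('c'): window [2,5] length 4
  Position 6 ('h'): repeat (last at 4), move window start to 5
  Position 6 ('h'): window [5,6] length 2
  Position 7 ('b'): window [5,7] length 3
  Position 8 ('g'): window [5,8] length 4
  Position 9 ('h'): repeat (last at 6), move window start to 7
  Position 9 ('h'): window [7,9] length 3
Longest substring with no repeats: "fcbgh" with length 5

5


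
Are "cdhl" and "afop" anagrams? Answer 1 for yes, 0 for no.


Strings: "cdhl", "afop"
Sorted first:  cdhl
Sorted second: afop
Differ at position 0: 'c' vs 'a' => not anagrams

0


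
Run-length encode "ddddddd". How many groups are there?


Input: ddddddd
Scanning for consecutive runs:
  Group 1: 'd' x 7 (positions 0-6)
Total groups: 1

1


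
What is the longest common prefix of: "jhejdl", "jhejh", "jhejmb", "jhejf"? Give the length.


Words: jhejdl, jhejh, jhejmb, jhejf
  Position 0: all 'j' => match
  Position 1: all 'h' => match
  Position 2: all 'e' => match
  Position 3: all 'j' => match
  Position 4: ('d', 'h', 'm', 'f') => mismatch, stop
LCP = "jhej" (length 4)

4


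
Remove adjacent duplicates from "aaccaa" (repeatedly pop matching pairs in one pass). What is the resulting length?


Input: aaccaa
Stack-based adjacent duplicate removal:
  Read 'a': push. Stack: a
  Read 'a': matches stack top 'a' => pop. Stack: (empty)
  Read 'c': push. Stack: c
  Read 'c': matches stack top 'c' => pop. Stack: (empty)
  Read 'a': push. Stack: a
  Read 'a': matches stack top 'a' => pop. Stack: (empty)
Final stack: "" (length 0)

0


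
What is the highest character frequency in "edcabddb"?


Input: edcabddb
Character counts:
  'a': 1
  'b': 2
  'c': 1
  'd': 3
  'e': 1
Maximum frequency: 3

3


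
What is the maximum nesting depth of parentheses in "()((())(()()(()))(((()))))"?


Input: "()((())(()()(()))(((()))))"
Tracking depth:
  Position 0 '(': depth becomes 1
  Position 1 ')': depth becomes 0
  Position 2 '(': depth becomes 1
  Position 3 '(': depth becomes 2
  Position 4 '(': depth becomes 3
  Position 5 ')': depth becomes 2
  Position 6 ')': depth becomes 1
  Position 7 '(': depth becomes 2
  Position 8 '(': depth becomes 3
  Position 9 ')': depth becomes 2
  Position 10 '(': depth becomes 3
  Position 11 ')': depth becomes 2
  Position 12 '(': depth becomes 3
  Position 13 '(': depth becomes 4
  Position 14 ')': depth becomes 3
  Position 15 ')': depth becomes 2
  Position 16 ')': depth becomes 1
  Position 17 '(': depth becomes 2
  Position 18 '(': depth becomes 3
  Position 19 '(': depth becomes 4
  Position 20 '(': depth becomes 5
  Position 21 ')': depth becomes 4
  Position 22 ')': depth becomes 3
  Position 23 ')': depth becomes 2
  Position 24 ')': depth becomes 1
  Position 25 ')': depth becomes 0
Maximum depth reached: 5

5


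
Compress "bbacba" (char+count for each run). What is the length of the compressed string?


Input: bbacba
Runs:
  'b' x 2 => "b2"
  'a' x 1 => "a1"
  'c' x 1 => "c1"
  'b' x 1 => "b1"
  'a' x 1 => "a1"
Compressed: "b2a1c1b1a1"
Compressed length: 10

10


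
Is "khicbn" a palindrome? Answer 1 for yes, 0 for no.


Input: khicbn
Reversed: nbcihk
  Compare pos 0 ('k') with pos 5 ('n'): MISMATCH
  Compare pos 1 ('h') with pos 4 ('b'): MISMATCH
  Compare pos 2 ('i') with pos 3 ('c'): MISMATCH
Result: not a palindrome

0


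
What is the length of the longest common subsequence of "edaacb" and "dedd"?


LCS of "edaacb" and "dedd"
DP table:
           d    e    d    d
      0    0    0    0    0
  e   0    0    1    1    1
  d   0    1    1    2    2
  a   0    1    1    2    2
  a   0    1    1    2    2
  c   0    1    1    2    2
  b   0    1    1    2    2
LCS length = dp[6][4] = 2

2


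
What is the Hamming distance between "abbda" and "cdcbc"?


Comparing "abbda" and "cdcbc" position by position:
  Position 0: 'a' vs 'c' => differ
  Position 1: 'b' vs 'd' => differ
  Position 2: 'b' vs 'c' => differ
  Position 3: 'd' vs 'b' => differ
  Position 4: 'a' vs 'c' => differ
Total differences (Hamming distance): 5

5


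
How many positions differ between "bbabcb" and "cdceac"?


Comparing "bbabcb" and "cdceac" position by position:
  Position 0: 'b' vs 'c' => DIFFER
  Position 1: 'b' vs 'd' => DIFFER
  Position 2: 'a' vs 'c' => DIFFER
  Position 3: 'b' vs 'e' => DIFFER
  Position 4: 'c' vs 'a' => DIFFER
  Position 5: 'b' vs 'c' => DIFFER
Positions that differ: 6

6


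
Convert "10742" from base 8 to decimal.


Input: "10742" in base 8
Positional expansion:
  Digit '1' (value 1) x 8^4 = 4096
  Digit '0' (value 0) x 8^3 = 0
  Digit '7' (value 7) x 8^2 = 448
  Digit '4' (value 4) x 8^1 = 32
  Digit '2' (value 2) x 8^0 = 2
Sum = 4578

4578


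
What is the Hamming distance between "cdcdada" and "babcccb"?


Comparing "cdcdada" and "babcccb" position by position:
  Position 0: 'c' vs 'b' => differ
  Position 1: 'd' vs 'a' => differ
  Position 2: 'c' vs 'b' => differ
  Position 3: 'd' vs 'c' => differ
  Position 4: 'a' vs 'c' => differ
  Position 5: 'd' vs 'c' => differ
  Position 6: 'a' vs 'b' => differ
Total differences (Hamming distance): 7

7


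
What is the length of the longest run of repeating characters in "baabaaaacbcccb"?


Input: "baabaaaacbcccb"
Scanning for longest run:
  Position 1 ('a'): new char, reset run to 1
  Position 2 ('a'): continues run of 'a', length=2
  Position 3 ('b'): new char, reset run to 1
  Position 4 ('a'): new char, reset run to 1
  Position 5 ('a'): continues run of 'a', length=2
  Position 6 ('a'): continues run of 'a', length=3
  Position 7 ('a'): continues run of 'a', length=4
  Position 8 ('c'): new char, reset run to 1
  Position 9 ('b'): new char, reset run to 1
  Position 10 ('c'): new char, reset run to 1
  Position 11 ('c'): continues run of 'c', length=2
  Position 12 ('c'): continues run of 'c', length=3
  Position 13 ('b'): new char, reset run to 1
Longest run: 'a' with length 4

4


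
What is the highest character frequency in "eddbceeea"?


Input: eddbceeea
Character counts:
  'a': 1
  'b': 1
  'c': 1
  'd': 2
  'e': 4
Maximum frequency: 4

4


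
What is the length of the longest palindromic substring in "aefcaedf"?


Input: "aefcaedf"
Checking substrings for palindromes:
  No multi-char palindromic substrings found
Longest palindromic substring: "a" with length 1

1


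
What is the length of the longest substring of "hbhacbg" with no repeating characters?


Input: "hbhacbg"
Sliding window (track last position of each char):
  Position 0 ('h'): window [0,0] length 1 -- new best
  Position 1 ('b'): window [0,1] length 2 -- new best
  Position 2 ('h'): repeat (last at 0), move window start to 1
  Position 2 ('h'): window [1,2] length 2
  Position 3 ('a'): window [1,3] length 3 -- new best
  Position 4 ('c'): window [1,4] length 4 -- new best
  Position 5 ('b'): repeat (last at 1), move window start to 2
  Position 5 ('b'): window [2,5] length 4
  Position 6 ('g'): window [2,6] length 5 -- new best
Longest substring with no repeats: "hacbg" with length 5

5


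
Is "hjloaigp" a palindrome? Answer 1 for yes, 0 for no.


Input: hjloaigp
Reversed: pgiaoljh
  Compare pos 0 ('h') with pos 7 ('p'): MISMATCH
  Compare pos 1 ('j') with pos 6 ('g'): MISMATCH
  Compare pos 2 ('l') with pos 5 ('i'): MISMATCH
  Compare pos 3 ('o') with pos 4 ('a'): MISMATCH
Result: not a palindrome

0


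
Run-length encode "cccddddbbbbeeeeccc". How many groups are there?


Input: cccddddbbbbeeeeccc
Scanning for consecutive runs:
  Group 1: 'c' x 3 (positions 0-2)
  Group 2: 'd' x 4 (positions 3-6)
  Group 3: 'b' x 4 (positions 7-10)
  Group 4: 'e' x 4 (positions 11-14)
  Group 5: 'c' x 3 (positions 15-17)
Total groups: 5

5


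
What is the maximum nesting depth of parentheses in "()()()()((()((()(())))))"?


Input: "()()()()((()((()(())))))"
Tracking depth:
  Position 0 '(': depth becomes 1
  Position 1 ')': depth becomes 0
  Position 2 '(': depth becomes 1
  Position 3 ')': depth becomes 0
  Position 4 '(': depth becomes 1
  Position 5 ')': depth becomes 0
  Position 6 '(': depth becomes 1
  Position 7 ')': depth becomes 0
  Position 8 '(': depth becomes 1
  Position 9 '(': depth becomes 2
  Position 10 '(': depth becomes 3
  Position 11 ')': depth becomes 2
  Position 12 '(': depth becomes 3
  Position 13 '(': depth becomes 4
  Position 14 '(': depth becomes 5
  Position 15 ')': depth becomes 4
  Position 16 '(': depth becomes 5
  Position 17 '(': depth becomes 6
  Position 18 ')': depth becomes 5
  Position 19 ')': depth becomes 4
  Position 20 ')': depth becomes 3
  Position 21 ')': depth becomes 2
  Position 22 ')': depth becomes 1
  Position 23 ')': depth becomes 0
Maximum depth reached: 6

6


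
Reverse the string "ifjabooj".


Input: ifjabooj
Reading characters right to left:
  Position 7: 'j'
  Position 6: 'o'
  Position 5: 'o'
  Position 4: 'b'
  Position 3: 'a'
  Position 2: 'j'
  Position 1: 'f'
  Position 0: 'i'
Reversed: joobajfi

joobajfi


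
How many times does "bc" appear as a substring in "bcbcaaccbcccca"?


Searching for "bc" in "bcbcaaccbcccca"
Scanning each position:
  Position 0: "bc" => MATCH
  Position 1: "cb" => no
  Position 2: "bc" => MATCH
  Position 3: "ca" => no
  Position 4: "aa" => no
  Position 5: "ac" => no
  Position 6: "cc" => no
  Position 7: "cb" => no
  Position 8: "bc" => MATCH
  Position 9: "cc" => no
  Position 10: "cc" => no
  Position 11: "cc" => no
  Position 12: "ca" => no
Total occurrences: 3

3


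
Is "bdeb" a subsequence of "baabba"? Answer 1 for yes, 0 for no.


Check if "bdeb" is a subsequence of "baabba"
Greedy scan:
  Position 0 ('b'): matches sub[0] = 'b'
  Position 1 ('a'): no match needed
  Position 2 ('a'): no match needed
  Position 3 ('b'): no match needed
  Position 4 ('b'): no match needed
  Position 5 ('a'): no match needed
Only matched 1/4 characters => not a subsequence

0


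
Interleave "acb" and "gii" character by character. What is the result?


Interleaving "acb" and "gii":
  Position 0: 'a' from first, 'g' from second => "ag"
  Position 1: 'c' from first, 'i' from second => "ci"
  Position 2: 'b' from first, 'i' from second => "bi"
Result: agcibi

agcibi


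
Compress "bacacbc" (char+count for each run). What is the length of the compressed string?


Input: bacacbc
Runs:
  'b' x 1 => "b1"
  'a' x 1 => "a1"
  'c' x 1 => "c1"
  'a' x 1 => "a1"
  'c' x 1 => "c1"
  'b' x 1 => "b1"
  'c' x 1 => "c1"
Compressed: "b1a1c1a1c1b1c1"
Compressed length: 14

14


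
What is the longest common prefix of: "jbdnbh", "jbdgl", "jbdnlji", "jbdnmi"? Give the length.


Words: jbdnbh, jbdgl, jbdnlji, jbdnmi
  Position 0: all 'j' => match
  Position 1: all 'b' => match
  Position 2: all 'd' => match
  Position 3: ('n', 'g', 'n', 'n') => mismatch, stop
LCP = "jbd" (length 3)

3


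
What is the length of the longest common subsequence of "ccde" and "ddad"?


LCS of "ccde" and "ddad"
DP table:
           d    d    a    d
      0    0    0    0    0
  c   0    0    0    0    0
  c   0    0    0    0    0
  d   0    1    1    1    1
  e   0    1    1    1    1
LCS length = dp[4][4] = 1

1


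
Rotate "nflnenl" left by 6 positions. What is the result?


Input: "nflnenl", rotate left by 6
First 6 characters: "nflnen"
Remaining characters: "l"
Concatenate remaining + first: "l" + "nflnen" = "lnflnen"

lnflnen


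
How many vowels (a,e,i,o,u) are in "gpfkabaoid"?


Input: gpfkabaoid
Checking each character:
  'g' at position 0: consonant
  'p' at position 1: consonant
  'f' at position 2: consonant
  'k' at position 3: consonant
  'a' at position 4: vowel (running total: 1)
  'b' at position 5: consonant
  'a' at position 6: vowel (running total: 2)
  'o' at position 7: vowel (running total: 3)
  'i' at position 8: vowel (running total: 4)
  'd' at position 9: consonant
Total vowels: 4

4


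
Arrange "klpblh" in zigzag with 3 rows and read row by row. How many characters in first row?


Zigzag "klpblh" into 3 rows:
Placing characters:
  'k' => row 0
  'l' => row 1
  'p' => row 2
  'b' => row 1
  'l' => row 0
  'h' => row 1
Rows:
  Row 0: "kl"
  Row 1: "lbh"
  Row 2: "p"
First row length: 2

2


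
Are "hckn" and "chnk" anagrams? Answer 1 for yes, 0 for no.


Strings: "hckn", "chnk"
Sorted first:  chkn
Sorted second: chkn
Sorted forms match => anagrams

1


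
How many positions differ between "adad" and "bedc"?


Comparing "adad" and "bedc" position by position:
  Position 0: 'a' vs 'b' => DIFFER
  Position 1: 'd' vs 'e' => DIFFER
  Position 2: 'a' vs 'd' => DIFFER
  Position 3: 'd' vs 'c' => DIFFER
Positions that differ: 4

4


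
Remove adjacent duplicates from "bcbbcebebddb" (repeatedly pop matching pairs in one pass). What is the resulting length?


Input: bcbbcebebddb
Stack-based adjacent duplicate removal:
  Read 'b': push. Stack: b
  Read 'c': push. Stack: bc
  Read 'b': push. Stack: bcb
  Read 'b': matches stack top 'b' => pop. Stack: bc
  Read 'c': matches stack top 'c' => pop. Stack: b
  Read 'e': push. Stack: be
  Read 'b': push. Stack: beb
  Read 'e': push. Stack: bebe
  Read 'b': push. Stack: bebeb
  Read 'd': push. Stack: bebebd
  Read 'd': matches stack top 'd' => pop. Stack: bebeb
  Read 'b': matches stack top 'b' => pop. Stack: bebe
Final stack: "bebe" (length 4)

4


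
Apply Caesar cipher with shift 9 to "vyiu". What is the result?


Caesar cipher: shift "vyiu" by 9
  'v' (pos 21) + 9 = pos 4 = 'e'
  'y' (pos 24) + 9 = pos 7 = 'h'
  'i' (pos 8) + 9 = pos 17 = 'r'
  'u' (pos 20) + 9 = pos 3 = 'd'
Result: ehrd

ehrd


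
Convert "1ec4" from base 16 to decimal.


Input: "1ec4" in base 16
Positional expansion:
  Digit '1' (value 1) x 16^3 = 4096
  Digit 'e' (value 14) x 16^2 = 3584
  Digit 'c' (value 12) x 16^1 = 192
  Digit '4' (value 4) x 16^0 = 4
Sum = 7876

7876


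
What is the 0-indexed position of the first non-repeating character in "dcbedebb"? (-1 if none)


Input: dcbedebb
Character frequencies:
  'b': 3
  'c': 1
  'd': 2
  'e': 2
Scanning left to right for freq == 1:
  Position 0 ('d'): freq=2, skip
  Position 1 ('c'): unique! => answer = 1

1


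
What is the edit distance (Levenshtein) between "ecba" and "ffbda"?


Computing edit distance: "ecba" -> "ffbda"
DP table:
           f    f    b    d    a
      0    1    2    3    4    5
  e   1    1    2    3    4    5
  c   2    2    2    3    4    5
  b   3    3    3    2    3    4
  a   4    4    4    3    3    3
Edit distance = dp[4][5] = 3

3


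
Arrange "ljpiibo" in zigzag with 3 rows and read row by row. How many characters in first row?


Zigzag "ljpiibo" into 3 rows:
Placing characters:
  'l' => row 0
  'j' => row 1
  'p' => row 2
  'i' => row 1
  'i' => row 0
  'b' => row 1
  'o' => row 2
Rows:
  Row 0: "li"
  Row 1: "jib"
  Row 2: "po"
First row length: 2

2


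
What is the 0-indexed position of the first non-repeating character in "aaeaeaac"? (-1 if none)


Input: aaeaeaac
Character frequencies:
  'a': 5
  'c': 1
  'e': 2
Scanning left to right for freq == 1:
  Position 0 ('a'): freq=5, skip
  Position 1 ('a'): freq=5, skip
  Position 2 ('e'): freq=2, skip
  Position 3 ('a'): freq=5, skip
  Position 4 ('e'): freq=2, skip
  Position 5 ('a'): freq=5, skip
  Position 6 ('a'): freq=5, skip
  Position 7 ('c'): unique! => answer = 7

7


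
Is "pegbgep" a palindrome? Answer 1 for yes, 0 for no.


Input: pegbgep
Reversed: pegbgep
  Compare pos 0 ('p') with pos 6 ('p'): match
  Compare pos 1 ('e') with pos 5 ('e'): match
  Compare pos 2 ('g') with pos 4 ('g'): match
Result: palindrome

1


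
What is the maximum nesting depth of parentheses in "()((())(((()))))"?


Input: "()((())(((()))))"
Tracking depth:
  Position 0 '(': depth becomes 1
  Position 1 ')': depth becomes 0
  Position 2 '(': depth becomes 1
  Position 3 '(': depth becomes 2
  Position 4 '(': depth becomes 3
  Position 5 ')': depth becomes 2
  Position 6 ')': depth becomes 1
  Position 7 '(': depth becomes 2
  Position 8 '(': depth becomes 3
  Position 9 '(': depth becomes 4
  Position 10 '(': depth becomes 5
  Position 11 ')': depth becomes 4
  Position 12 ')': depth becomes 3
  Position 13 ')': depth becomes 2
  Position 14 ')': depth becomes 1
  Position 15 ')': depth becomes 0
Maximum depth reached: 5

5


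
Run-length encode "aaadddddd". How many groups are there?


Input: aaadddddd
Scanning for consecutive runs:
  Group 1: 'a' x 3 (positions 0-2)
  Group 2: 'd' x 6 (positions 3-8)
Total groups: 2

2


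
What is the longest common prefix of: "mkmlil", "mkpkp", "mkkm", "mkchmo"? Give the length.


Words: mkmlil, mkpkp, mkkm, mkchmo
  Position 0: all 'm' => match
  Position 1: all 'k' => match
  Position 2: ('m', 'p', 'k', 'c') => mismatch, stop
LCP = "mk" (length 2)

2


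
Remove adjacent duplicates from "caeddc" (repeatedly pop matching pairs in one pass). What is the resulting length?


Input: caeddc
Stack-based adjacent duplicate removal:
  Read 'c': push. Stack: c
  Read 'a': push. Stack: ca
  Read 'e': push. Stack: cae
  Read 'd': push. Stack: caed
  Read 'd': matches stack top 'd' => pop. Stack: cae
  Read 'c': push. Stack: caec
Final stack: "caec" (length 4)

4


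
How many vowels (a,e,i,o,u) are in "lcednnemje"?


Input: lcednnemje
Checking each character:
  'l' at position 0: consonant
  'c' at position 1: consonant
  'e' at position 2: vowel (running total: 1)
  'd' at position 3: consonant
  'n' at position 4: consonant
  'n' at position 5: consonant
  'e' at position 6: vowel (running total: 2)
  'm' at position 7: consonant
  'j' at position 8: consonant
  'e' at position 9: vowel (running total: 3)
Total vowels: 3

3


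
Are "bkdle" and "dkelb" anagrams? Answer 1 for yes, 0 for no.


Strings: "bkdle", "dkelb"
Sorted first:  bdekl
Sorted second: bdekl
Sorted forms match => anagrams

1


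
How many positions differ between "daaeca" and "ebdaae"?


Comparing "daaeca" and "ebdaae" position by position:
  Position 0: 'd' vs 'e' => DIFFER
  Position 1: 'a' vs 'b' => DIFFER
  Position 2: 'a' vs 'd' => DIFFER
  Position 3: 'e' vs 'a' => DIFFER
  Position 4: 'c' vs 'a' => DIFFER
  Position 5: 'a' vs 'e' => DIFFER
Positions that differ: 6

6


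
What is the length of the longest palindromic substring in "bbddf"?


Input: "bbddf"
Checking substrings for palindromes:
  [0:2] "bb" (len 2) => palindrome
  [2:4] "dd" (len 2) => palindrome
Longest palindromic substring: "bb" with length 2

2


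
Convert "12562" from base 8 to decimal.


Input: "12562" in base 8
Positional expansion:
  Digit '1' (value 1) x 8^4 = 4096
  Digit '2' (value 2) x 8^3 = 1024
  Digit '5' (value 5) x 8^2 = 320
  Digit '6' (value 6) x 8^1 = 48
  Digit '2' (value 2) x 8^0 = 2
Sum = 5490

5490


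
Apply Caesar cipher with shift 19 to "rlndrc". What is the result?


Caesar cipher: shift "rlndrc" by 19
  'r' (pos 17) + 19 = pos 10 = 'k'
  'l' (pos 11) + 19 = pos 4 = 'e'
  'n' (pos 13) + 19 = pos 6 = 'g'
  'd' (pos 3) + 19 = pos 22 = 'w'
  'r' (pos 17) + 19 = pos 10 = 'k'
  'c' (pos 2) + 19 = pos 21 = 'v'
Result: kegwkv

kegwkv


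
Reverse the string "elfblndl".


Input: elfblndl
Reading characters right to left:
  Position 7: 'l'
  Position 6: 'd'
  Position 5: 'n'
  Position 4: 'l'
  Position 3: 'b'
  Position 2: 'f'
  Position 1: 'l'
  Position 0: 'e'
Reversed: ldnlbfle

ldnlbfle


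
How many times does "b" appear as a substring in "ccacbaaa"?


Searching for "b" in "ccacbaaa"
Scanning each position:
  Position 0: "c" => no
  Position 1: "c" => no
  Position 2: "a" => no
  Position 3: "c" => no
  Position 4: "b" => MATCH
  Position 5: "a" => no
  Position 6: "a" => no
  Position 7: "a" => no
Total occurrences: 1

1


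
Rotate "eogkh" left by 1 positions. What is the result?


Input: "eogkh", rotate left by 1
First 1 characters: "e"
Remaining characters: "ogkh"
Concatenate remaining + first: "ogkh" + "e" = "ogkhe"

ogkhe


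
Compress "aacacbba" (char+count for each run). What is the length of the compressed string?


Input: aacacbba
Runs:
  'a' x 2 => "a2"
  'c' x 1 => "c1"
  'a' x 1 => "a1"
  'c' x 1 => "c1"
  'b' x 2 => "b2"
  'a' x 1 => "a1"
Compressed: "a2c1a1c1b2a1"
Compressed length: 12

12


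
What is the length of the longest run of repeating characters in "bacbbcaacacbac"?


Input: "bacbbcaacacbac"
Scanning for longest run:
  Position 1 ('a'): new char, reset run to 1
  Position 2 ('c'): new char, reset run to 1
  Position 3 ('b'): new char, reset run to 1
  Position 4 ('b'): continues run of 'b', length=2
  Position 5 ('c'): new char, reset run to 1
  Position 6 ('a'): new char, reset run to 1
  Position 7 ('a'): continues run of 'a', length=2
  Position 8 ('c'): new char, reset run to 1
  Position 9 ('a'): new char, reset run to 1
  Position 10 ('c'): new char, reset run to 1
  Position 11 ('b'): new char, reset run to 1
  Position 12 ('a'): new char, reset run to 1
  Position 13 ('c'): new char, reset run to 1
Longest run: 'b' with length 2

2


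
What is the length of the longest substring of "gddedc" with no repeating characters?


Input: "gddedc"
Sliding window (track last position of each char):
  Position 0 ('g'): window [0,0] length 1 -- new best
  Position 1 ('d'): window [0,1] length 2 -- new best
  Position 2 ('d'): repeat (last at 1), move window start to 2
  Position 2 ('d'): window [2,2] length 1
  Position 3 ('e'): window [2,3] length 2
  Position 4 ('d'): repeat (last at 2), move window start to 3
  Position 4 ('d'): window [3,4] length 2
  Position 5 ('c'): window [3,5] length 3 -- new best
Longest substring with no repeats: "edc" with length 3

3


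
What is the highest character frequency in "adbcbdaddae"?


Input: adbcbdaddae
Character counts:
  'a': 3
  'b': 2
  'c': 1
  'd': 4
  'e': 1
Maximum frequency: 4

4


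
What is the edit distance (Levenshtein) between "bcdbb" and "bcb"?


Computing edit distance: "bcdbb" -> "bcb"
DP table:
           b    c    b
      0    1    2    3
  b   1    0    1    2
  c   2    1    0    1
  d   3    2    1    1
  b   4    3    2    1
  b   5    4    3    2
Edit distance = dp[5][3] = 2

2


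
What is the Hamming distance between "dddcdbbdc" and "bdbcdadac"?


Comparing "dddcdbbdc" and "bdbcdadac" position by position:
  Position 0: 'd' vs 'b' => differ
  Position 1: 'd' vs 'd' => same
  Position 2: 'd' vs 'b' => differ
  Position 3: 'c' vs 'c' => same
  Position 4: 'd' vs 'd' => same
  Position 5: 'b' vs 'a' => differ
  Position 6: 'b' vs 'd' => differ
  Position 7: 'd' vs 'a' => differ
  Position 8: 'c' vs 'c' => same
Total differences (Hamming distance): 5

5


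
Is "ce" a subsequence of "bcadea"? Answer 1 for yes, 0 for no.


Check if "ce" is a subsequence of "bcadea"
Greedy scan:
  Position 0 ('b'): no match needed
  Position 1 ('c'): matches sub[0] = 'c'
  Position 2 ('a'): no match needed
  Position 3 ('d'): no match needed
  Position 4 ('e'): matches sub[1] = 'e'
  Position 5 ('a'): no match needed
All 2 characters matched => is a subsequence

1


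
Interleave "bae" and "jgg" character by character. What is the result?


Interleaving "bae" and "jgg":
  Position 0: 'b' from first, 'j' from second => "bj"
  Position 1: 'a' from first, 'g' from second => "ag"
  Position 2: 'e' from first, 'g' from second => "eg"
Result: bjageg

bjageg


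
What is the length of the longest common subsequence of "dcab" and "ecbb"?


LCS of "dcab" and "ecbb"
DP table:
           e    c    b    b
      0    0    0    0    0
  d   0    0    0    0    0
  c   0    0    1    1    1
  a   0    0    1    1    1
  b   0    0    1    2    2
LCS length = dp[4][4] = 2

2


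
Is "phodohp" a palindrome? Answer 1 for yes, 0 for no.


Input: phodohp
Reversed: phodohp
  Compare pos 0 ('p') with pos 6 ('p'): match
  Compare pos 1 ('h') with pos 5 ('h'): match
  Compare pos 2 ('o') with pos 4 ('o'): match
Result: palindrome

1


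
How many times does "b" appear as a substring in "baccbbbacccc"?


Searching for "b" in "baccbbbacccc"
Scanning each position:
  Position 0: "b" => MATCH
  Position 1: "a" => no
  Position 2: "c" => no
  Position 3: "c" => no
  Position 4: "b" => MATCH
  Position 5: "b" => MATCH
  Position 6: "b" => MATCH
  Position 7: "a" => no
  Position 8: "c" => no
  Position 9: "c" => no
  Position 10: "c" => no
  Position 11: "c" => no
Total occurrences: 4

4


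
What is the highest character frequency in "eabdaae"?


Input: eabdaae
Character counts:
  'a': 3
  'b': 1
  'd': 1
  'e': 2
Maximum frequency: 3

3


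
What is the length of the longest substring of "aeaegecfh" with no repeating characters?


Input: "aeaegecfh"
Sliding window (track last position of each char):
  Position 0 ('a'): window [0,0] length 1 -- new best
  Position 1 ('e'): window [0,1] length 2 -- new best
  Position 2 ('a'): repeat (last at 0), move window start to 1
  Position 2 ('a'): window [1,2] length 2
  Position 3 ('e'): repeat (last at 1), move window start to 2
  Position 3 ('e'): window [2,3] length 2
  Position 4 ('g'): window [2,4] length 3 -- new best
  Position 5 ('e'): repeat (last at 3), move window start to 4
  Position 5 ('e'): window [4,5] length 2
  Position 6 ('c'): window [4,6] length 3
  Position 7 ('f'): window [4,7] length 4 -- new best
  Position 8 ('h'): window [4,8] length 5 -- new best
Longest substring with no repeats: "gecfh" with length 5

5


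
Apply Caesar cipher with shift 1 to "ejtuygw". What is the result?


Caesar cipher: shift "ejtuygw" by 1
  'e' (pos 4) + 1 = pos 5 = 'f'
  'j' (pos 9) + 1 = pos 10 = 'k'
  't' (pos 19) + 1 = pos 20 = 'u'
  'u' (pos 20) + 1 = pos 21 = 'v'
  'y' (pos 24) + 1 = pos 25 = 'z'
  'g' (pos 6) + 1 = pos 7 = 'h'
  'w' (pos 22) + 1 = pos 23 = 'x'
Result: fkuvzhx

fkuvzhx


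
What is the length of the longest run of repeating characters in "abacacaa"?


Input: "abacacaa"
Scanning for longest run:
  Position 1 ('b'): new char, reset run to 1
  Position 2 ('a'): new char, reset run to 1
  Position 3 ('c'): new char, reset run to 1
  Position 4 ('a'): new char, reset run to 1
  Position 5 ('c'): new char, reset run to 1
  Position 6 ('a'): new char, reset run to 1
  Position 7 ('a'): continues run of 'a', length=2
Longest run: 'a' with length 2

2


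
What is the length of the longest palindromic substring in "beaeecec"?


Input: "beaeecec"
Checking substrings for palindromes:
  [1:4] "eae" (len 3) => palindrome
  [4:7] "ece" (len 3) => palindrome
  [5:8] "cec" (len 3) => palindrome
  [3:5] "ee" (len 2) => palindrome
Longest palindromic substring: "eae" with length 3

3


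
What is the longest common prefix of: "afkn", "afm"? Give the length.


Words: afkn, afm
  Position 0: all 'a' => match
  Position 1: all 'f' => match
  Position 2: ('k', 'm') => mismatch, stop
LCP = "af" (length 2)

2


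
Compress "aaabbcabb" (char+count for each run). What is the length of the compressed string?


Input: aaabbcabb
Runs:
  'a' x 3 => "a3"
  'b' x 2 => "b2"
  'c' x 1 => "c1"
  'a' x 1 => "a1"
  'b' x 2 => "b2"
Compressed: "a3b2c1a1b2"
Compressed length: 10

10


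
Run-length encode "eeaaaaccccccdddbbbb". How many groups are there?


Input: eeaaaaccccccdddbbbb
Scanning for consecutive runs:
  Group 1: 'e' x 2 (positions 0-1)
  Group 2: 'a' x 4 (positions 2-5)
  Group 3: 'c' x 6 (positions 6-11)
  Group 4: 'd' x 3 (positions 12-14)
  Group 5: 'b' x 4 (positions 15-18)
Total groups: 5

5


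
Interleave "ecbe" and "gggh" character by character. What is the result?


Interleaving "ecbe" and "gggh":
  Position 0: 'e' from first, 'g' from second => "eg"
  Position 1: 'c' from first, 'g' from second => "cg"
  Position 2: 'b' from first, 'g' from second => "bg"
  Position 3: 'e' from first, 'h' from second => "eh"
Result: egcgbgeh

egcgbgeh


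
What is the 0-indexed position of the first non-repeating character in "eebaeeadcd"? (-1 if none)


Input: eebaeeadcd
Character frequencies:
  'a': 2
  'b': 1
  'c': 1
  'd': 2
  'e': 4
Scanning left to right for freq == 1:
  Position 0 ('e'): freq=4, skip
  Position 1 ('e'): freq=4, skip
  Position 2 ('b'): unique! => answer = 2

2


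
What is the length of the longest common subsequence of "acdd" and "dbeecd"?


LCS of "acdd" and "dbeecd"
DP table:
           d    b    e    e    c    d
      0    0    0    0    0    0    0
  a   0    0    0    0    0    0    0
  c   0    0    0    0    0    1    1
  d   0    1    1    1    1    1    2
  d   0    1    1    1    1    1    2
LCS length = dp[4][6] = 2

2


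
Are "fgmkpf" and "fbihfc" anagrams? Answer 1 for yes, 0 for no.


Strings: "fgmkpf", "fbihfc"
Sorted first:  ffgkmp
Sorted second: bcffhi
Differ at position 0: 'f' vs 'b' => not anagrams

0


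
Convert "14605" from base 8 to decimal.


Input: "14605" in base 8
Positional expansion:
  Digit '1' (value 1) x 8^4 = 4096
  Digit '4' (value 4) x 8^3 = 2048
  Digit '6' (value 6) x 8^2 = 384
  Digit '0' (value 0) x 8^1 = 0
  Digit '5' (value 5) x 8^0 = 5
Sum = 6533

6533


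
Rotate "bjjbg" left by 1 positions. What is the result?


Input: "bjjbg", rotate left by 1
First 1 characters: "b"
Remaining characters: "jjbg"
Concatenate remaining + first: "jjbg" + "b" = "jjbgb"

jjbgb


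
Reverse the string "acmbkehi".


Input: acmbkehi
Reading characters right to left:
  Position 7: 'i'
  Position 6: 'h'
  Position 5: 'e'
  Position 4: 'k'
  Position 3: 'b'
  Position 2: 'm'
  Position 1: 'c'
  Position 0: 'a'
Reversed: ihekbmca

ihekbmca


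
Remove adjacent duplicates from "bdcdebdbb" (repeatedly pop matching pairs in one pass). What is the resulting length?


Input: bdcdebdbb
Stack-based adjacent duplicate removal:
  Read 'b': push. Stack: b
  Read 'd': push. Stack: bd
  Read 'c': push. Stack: bdc
  Read 'd': push. Stack: bdcd
  Read 'e': push. Stack: bdcde
  Read 'b': push. Stack: bdcdeb
  Read 'd': push. Stack: bdcdebd
  Read 'b': push. Stack: bdcdebdb
  Read 'b': matches stack top 'b' => pop. Stack: bdcdebd
Final stack: "bdcdebd" (length 7)

7


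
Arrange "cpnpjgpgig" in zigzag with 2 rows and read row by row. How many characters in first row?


Zigzag "cpnpjgpgig" into 2 rows:
Placing characters:
  'c' => row 0
  'p' => row 1
  'n' => row 0
  'p' => row 1
  'j' => row 0
  'g' => row 1
  'p' => row 0
  'g' => row 1
  'i' => row 0
  'g' => row 1
Rows:
  Row 0: "cnjpi"
  Row 1: "ppggg"
First row length: 5

5


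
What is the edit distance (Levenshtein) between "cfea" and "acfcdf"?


Computing edit distance: "cfea" -> "acfcdf"
DP table:
           a    c    f    c    d    f
      0    1    2    3    4    5    6
  c   1    1    1    2    3    4    5
  f   2    2    2    1    2    3    4
  e   3    3    3    2    2    3    4
  a   4    3    4    3    3    3    4
Edit distance = dp[4][6] = 4

4


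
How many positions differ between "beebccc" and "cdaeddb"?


Comparing "beebccc" and "cdaeddb" position by position:
  Position 0: 'b' vs 'c' => DIFFER
  Position 1: 'e' vs 'd' => DIFFER
  Position 2: 'e' vs 'a' => DIFFER
  Position 3: 'b' vs 'e' => DIFFER
  Position 4: 'c' vs 'd' => DIFFER
  Position 5: 'c' vs 'd' => DIFFER
  Position 6: 'c' vs 'b' => DIFFER
Positions that differ: 7

7


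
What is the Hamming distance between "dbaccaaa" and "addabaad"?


Comparing "dbaccaaa" and "addabaad" position by position:
  Position 0: 'd' vs 'a' => differ
  Position 1: 'b' vs 'd' => differ
  Position 2: 'a' vs 'd' => differ
  Position 3: 'c' vs 'a' => differ
  Position 4: 'c' vs 'b' => differ
  Position 5: 'a' vs 'a' => same
  Position 6: 'a' vs 'a' => same
  Position 7: 'a' vs 'd' => differ
Total differences (Hamming distance): 6

6


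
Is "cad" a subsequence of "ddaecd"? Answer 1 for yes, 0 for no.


Check if "cad" is a subsequence of "ddaecd"
Greedy scan:
  Position 0 ('d'): no match needed
  Position 1 ('d'): no match needed
  Position 2 ('a'): no match needed
  Position 3 ('e'): no match needed
  Position 4 ('c'): matches sub[0] = 'c'
  Position 5 ('d'): no match needed
Only matched 1/3 characters => not a subsequence

0


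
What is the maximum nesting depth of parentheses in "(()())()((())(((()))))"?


Input: "(()())()((())(((()))))"
Tracking depth:
  Position 0 '(': depth becomes 1
  Position 1 '(': depth becomes 2
  Position 2 ')': depth becomes 1
  Position 3 '(': depth becomes 2
  Position 4 ')': depth becomes 1
  Position 5 ')': depth becomes 0
  Position 6 '(': depth becomes 1
  Position 7 ')': depth becomes 0
  Position 8 '(': depth becomes 1
  Position 9 '(': depth becomes 2
  Position 10 '(': depth becomes 3
  Position 11 ')': depth becomes 2
  Position 12 ')': depth becomes 1
  Position 13 '(': depth becomes 2
  Position 14 '(': depth becomes 3
  Position 15 '(': depth becomes 4
  Position 16 '(': depth becomes 5
  Position 17 ')': depth becomes 4
  Position 18 ')': depth becomes 3
  Position 19 ')': depth becomes 2
  Position 20 ')': depth becomes 1
  Position 21 ')': depth becomes 0
Maximum depth reached: 5

5


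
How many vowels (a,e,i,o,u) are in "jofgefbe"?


Input: jofgefbe
Checking each character:
  'j' at position 0: consonant
  'o' at position 1: vowel (running total: 1)
  'f' at position 2: consonant
  'g' at position 3: consonant
  'e' at position 4: vowel (running total: 2)
  'f' at position 5: consonant
  'b' at position 6: consonant
  'e' at position 7: vowel (running total: 3)
Total vowels: 3

3


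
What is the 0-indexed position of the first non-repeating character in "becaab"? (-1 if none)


Input: becaab
Character frequencies:
  'a': 2
  'b': 2
  'c': 1
  'e': 1
Scanning left to right for freq == 1:
  Position 0 ('b'): freq=2, skip
  Position 1 ('e'): unique! => answer = 1

1


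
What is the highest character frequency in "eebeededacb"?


Input: eebeededacb
Character counts:
  'a': 1
  'b': 2
  'c': 1
  'd': 2
  'e': 5
Maximum frequency: 5

5


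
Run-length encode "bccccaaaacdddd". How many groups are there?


Input: bccccaaaacdddd
Scanning for consecutive runs:
  Group 1: 'b' x 1 (positions 0-0)
  Group 2: 'c' x 4 (positions 1-4)
  Group 3: 'a' x 4 (positions 5-8)
  Group 4: 'c' x 1 (positions 9-9)
  Group 5: 'd' x 4 (positions 10-13)
Total groups: 5

5


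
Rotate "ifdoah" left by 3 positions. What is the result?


Input: "ifdoah", rotate left by 3
First 3 characters: "ifd"
Remaining characters: "oah"
Concatenate remaining + first: "oah" + "ifd" = "oahifd"

oahifd


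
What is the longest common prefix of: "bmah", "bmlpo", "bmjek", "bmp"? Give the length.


Words: bmah, bmlpo, bmjek, bmp
  Position 0: all 'b' => match
  Position 1: all 'm' => match
  Position 2: ('a', 'l', 'j', 'p') => mismatch, stop
LCP = "bm" (length 2)

2


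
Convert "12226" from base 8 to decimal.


Input: "12226" in base 8
Positional expansion:
  Digit '1' (value 1) x 8^4 = 4096
  Digit '2' (value 2) x 8^3 = 1024
  Digit '2' (value 2) x 8^2 = 128
  Digit '2' (value 2) x 8^1 = 16
  Digit '6' (value 6) x 8^0 = 6
Sum = 5270

5270


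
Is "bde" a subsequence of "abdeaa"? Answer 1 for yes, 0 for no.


Check if "bde" is a subsequence of "abdeaa"
Greedy scan:
  Position 0 ('a'): no match needed
  Position 1 ('b'): matches sub[0] = 'b'
  Position 2 ('d'): matches sub[1] = 'd'
  Position 3 ('e'): matches sub[2] = 'e'
  Position 4 ('a'): no match needed
  Position 5 ('a'): no match needed
All 3 characters matched => is a subsequence

1


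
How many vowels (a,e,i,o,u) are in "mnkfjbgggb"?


Input: mnkfjbgggb
Checking each character:
  'm' at position 0: consonant
  'n' at position 1: consonant
  'k' at position 2: consonant
  'f' at position 3: consonant
  'j' at position 4: consonant
  'b' at position 5: consonant
  'g' at position 6: consonant
  'g' at position 7: consonant
  'g' at position 8: consonant
  'b' at position 9: consonant
Total vowels: 0

0


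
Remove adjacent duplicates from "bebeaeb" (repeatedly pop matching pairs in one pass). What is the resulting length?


Input: bebeaeb
Stack-based adjacent duplicate removal:
  Read 'b': push. Stack: b
  Read 'e': push. Stack: be
  Read 'b': push. Stack: beb
  Read 'e': push. Stack: bebe
  Read 'a': push. Stack: bebea
  Read 'e': push. Stack: bebeae
  Read 'b': push. Stack: bebeaeb
Final stack: "bebeaeb" (length 7)

7
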